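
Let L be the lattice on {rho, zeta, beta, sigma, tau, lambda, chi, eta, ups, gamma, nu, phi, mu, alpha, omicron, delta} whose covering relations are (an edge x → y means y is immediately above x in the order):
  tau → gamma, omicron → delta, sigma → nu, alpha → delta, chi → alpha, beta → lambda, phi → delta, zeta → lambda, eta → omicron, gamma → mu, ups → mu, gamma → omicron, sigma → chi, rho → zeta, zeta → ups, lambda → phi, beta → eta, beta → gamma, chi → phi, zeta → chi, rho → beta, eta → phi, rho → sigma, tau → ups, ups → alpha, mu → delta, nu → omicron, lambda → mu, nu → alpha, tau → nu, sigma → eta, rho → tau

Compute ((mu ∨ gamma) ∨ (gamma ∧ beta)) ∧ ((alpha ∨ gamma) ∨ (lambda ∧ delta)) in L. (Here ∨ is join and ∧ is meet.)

mu

mu ∨ gamma = mu
gamma ∧ beta = beta
mu ∨ beta = mu
alpha ∨ gamma = delta
lambda ∧ delta = lambda
delta ∨ lambda = delta
mu ∧ delta = mu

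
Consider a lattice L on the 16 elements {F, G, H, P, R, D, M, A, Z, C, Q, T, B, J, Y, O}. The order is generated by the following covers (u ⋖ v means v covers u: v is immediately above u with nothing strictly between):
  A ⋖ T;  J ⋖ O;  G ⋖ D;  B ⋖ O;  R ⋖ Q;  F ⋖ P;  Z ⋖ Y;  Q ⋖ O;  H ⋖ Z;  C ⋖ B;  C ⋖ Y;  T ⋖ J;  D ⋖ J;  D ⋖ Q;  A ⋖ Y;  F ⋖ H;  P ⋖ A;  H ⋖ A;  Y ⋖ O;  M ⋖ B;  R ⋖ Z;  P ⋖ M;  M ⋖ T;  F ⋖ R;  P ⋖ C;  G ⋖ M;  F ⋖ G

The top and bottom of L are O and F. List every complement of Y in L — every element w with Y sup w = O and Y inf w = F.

Need w with Y ∨ w = O and Y ∧ w = F.
Checking each element gives: D, G.

D, G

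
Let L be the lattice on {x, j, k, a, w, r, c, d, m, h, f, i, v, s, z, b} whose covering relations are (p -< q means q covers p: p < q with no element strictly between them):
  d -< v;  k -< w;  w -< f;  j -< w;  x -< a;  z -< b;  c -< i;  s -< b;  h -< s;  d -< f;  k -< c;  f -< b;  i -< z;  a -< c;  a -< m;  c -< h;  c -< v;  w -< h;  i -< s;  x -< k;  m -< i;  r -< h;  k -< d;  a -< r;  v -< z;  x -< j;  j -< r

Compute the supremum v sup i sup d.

Common upper bounds of {v, i, d}: b, z.
The least among these is z.

z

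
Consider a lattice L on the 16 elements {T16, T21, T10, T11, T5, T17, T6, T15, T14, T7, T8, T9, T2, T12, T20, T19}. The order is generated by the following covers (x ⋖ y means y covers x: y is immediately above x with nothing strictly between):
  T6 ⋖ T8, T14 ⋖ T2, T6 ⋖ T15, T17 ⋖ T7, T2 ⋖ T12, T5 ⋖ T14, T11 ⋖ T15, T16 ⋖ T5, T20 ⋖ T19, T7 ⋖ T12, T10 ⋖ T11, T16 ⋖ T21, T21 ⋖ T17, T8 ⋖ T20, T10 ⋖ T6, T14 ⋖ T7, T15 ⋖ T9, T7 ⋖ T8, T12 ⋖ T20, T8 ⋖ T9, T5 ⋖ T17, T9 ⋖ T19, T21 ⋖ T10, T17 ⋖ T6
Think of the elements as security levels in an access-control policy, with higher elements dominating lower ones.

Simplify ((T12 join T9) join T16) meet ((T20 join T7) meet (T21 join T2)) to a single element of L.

T12 ∨ T9 = T19
T19 ∨ T16 = T19
T20 ∨ T7 = T20
T21 ∨ T2 = T12
T20 ∧ T12 = T12
T19 ∧ T12 = T12

T12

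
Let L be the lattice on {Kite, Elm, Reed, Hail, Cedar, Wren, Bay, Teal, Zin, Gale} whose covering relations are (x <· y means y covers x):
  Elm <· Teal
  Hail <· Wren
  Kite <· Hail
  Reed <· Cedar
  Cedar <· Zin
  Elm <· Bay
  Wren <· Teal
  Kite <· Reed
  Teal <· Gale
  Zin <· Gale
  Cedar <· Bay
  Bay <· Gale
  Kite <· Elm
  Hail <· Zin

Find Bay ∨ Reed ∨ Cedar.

Common upper bounds of {Bay, Reed, Cedar}: Bay, Gale.
The least among these is Bay.

Bay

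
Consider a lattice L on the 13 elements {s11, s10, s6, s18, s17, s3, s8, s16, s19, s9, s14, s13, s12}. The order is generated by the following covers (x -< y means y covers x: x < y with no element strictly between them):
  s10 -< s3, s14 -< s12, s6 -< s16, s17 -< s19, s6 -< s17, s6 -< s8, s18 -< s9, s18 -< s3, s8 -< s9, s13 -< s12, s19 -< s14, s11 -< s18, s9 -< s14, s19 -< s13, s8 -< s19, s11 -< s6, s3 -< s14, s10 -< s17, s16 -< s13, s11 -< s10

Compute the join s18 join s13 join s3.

s12

Common upper bounds of {s18, s13, s3}: s12.
The least among these is s12.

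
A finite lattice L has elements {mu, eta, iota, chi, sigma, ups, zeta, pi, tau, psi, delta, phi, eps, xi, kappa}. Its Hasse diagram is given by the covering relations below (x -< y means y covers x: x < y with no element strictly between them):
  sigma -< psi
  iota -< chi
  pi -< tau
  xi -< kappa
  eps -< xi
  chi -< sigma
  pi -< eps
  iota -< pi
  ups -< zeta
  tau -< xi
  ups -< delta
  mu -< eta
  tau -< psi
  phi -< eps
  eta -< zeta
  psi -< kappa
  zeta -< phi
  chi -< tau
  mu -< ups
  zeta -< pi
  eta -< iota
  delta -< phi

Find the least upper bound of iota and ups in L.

Common upper bounds of {iota, ups}: eps, kappa, pi, psi, tau, xi.
The least among these is pi.

pi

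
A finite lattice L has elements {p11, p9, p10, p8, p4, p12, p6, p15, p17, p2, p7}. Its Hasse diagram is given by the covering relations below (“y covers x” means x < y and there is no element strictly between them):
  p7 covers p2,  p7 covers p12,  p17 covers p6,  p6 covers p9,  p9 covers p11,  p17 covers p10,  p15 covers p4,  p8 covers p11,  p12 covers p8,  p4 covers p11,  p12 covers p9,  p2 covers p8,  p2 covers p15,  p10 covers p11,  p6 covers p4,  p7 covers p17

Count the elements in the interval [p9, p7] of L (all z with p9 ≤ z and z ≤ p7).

5

The interval [p9, p7] = {p12, p17, p6, p7, p9}, which has 5 elements.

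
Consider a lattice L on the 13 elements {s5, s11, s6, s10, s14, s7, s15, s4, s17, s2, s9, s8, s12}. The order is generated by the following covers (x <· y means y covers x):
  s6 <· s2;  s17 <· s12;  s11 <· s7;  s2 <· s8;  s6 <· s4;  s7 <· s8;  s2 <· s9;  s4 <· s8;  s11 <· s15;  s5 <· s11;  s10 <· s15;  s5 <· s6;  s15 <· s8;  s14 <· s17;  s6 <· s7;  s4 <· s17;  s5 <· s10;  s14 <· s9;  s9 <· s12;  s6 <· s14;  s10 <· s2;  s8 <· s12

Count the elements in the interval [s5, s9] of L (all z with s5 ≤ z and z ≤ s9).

The interval [s5, s9] = {s10, s14, s2, s5, s6, s9}, which has 6 elements.

6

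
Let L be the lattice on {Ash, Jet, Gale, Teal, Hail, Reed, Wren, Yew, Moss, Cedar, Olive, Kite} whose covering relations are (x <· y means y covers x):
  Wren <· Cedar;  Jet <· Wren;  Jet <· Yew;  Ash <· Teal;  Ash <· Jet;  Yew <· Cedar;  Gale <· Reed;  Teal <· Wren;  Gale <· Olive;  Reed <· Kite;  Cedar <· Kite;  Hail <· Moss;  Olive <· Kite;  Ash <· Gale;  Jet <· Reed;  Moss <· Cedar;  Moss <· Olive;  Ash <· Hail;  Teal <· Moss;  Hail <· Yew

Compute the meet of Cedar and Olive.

Moss

Common lower bounds of {Cedar, Olive}: Ash, Hail, Moss, Teal.
The greatest among these is Moss.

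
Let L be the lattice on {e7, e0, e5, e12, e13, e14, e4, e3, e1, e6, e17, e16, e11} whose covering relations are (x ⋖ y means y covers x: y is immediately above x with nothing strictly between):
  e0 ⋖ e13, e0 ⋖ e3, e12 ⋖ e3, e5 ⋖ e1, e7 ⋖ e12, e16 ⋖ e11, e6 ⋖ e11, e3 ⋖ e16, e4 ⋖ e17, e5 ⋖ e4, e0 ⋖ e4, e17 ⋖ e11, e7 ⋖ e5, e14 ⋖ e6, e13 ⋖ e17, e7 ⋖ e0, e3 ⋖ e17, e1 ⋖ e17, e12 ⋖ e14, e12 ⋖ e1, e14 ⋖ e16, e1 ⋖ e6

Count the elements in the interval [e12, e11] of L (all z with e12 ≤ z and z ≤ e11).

The interval [e12, e11] = {e1, e11, e12, e14, e16, e17, e3, e6}, which has 8 elements.

8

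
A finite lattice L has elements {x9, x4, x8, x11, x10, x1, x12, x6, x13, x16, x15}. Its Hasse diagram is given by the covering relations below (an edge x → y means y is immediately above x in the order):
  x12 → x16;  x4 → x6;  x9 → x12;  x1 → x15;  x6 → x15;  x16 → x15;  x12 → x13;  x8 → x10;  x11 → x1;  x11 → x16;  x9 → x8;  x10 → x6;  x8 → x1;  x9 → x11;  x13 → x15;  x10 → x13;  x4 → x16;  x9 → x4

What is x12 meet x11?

x9

Common lower bounds of {x12, x11}: x9.
The greatest among these is x9.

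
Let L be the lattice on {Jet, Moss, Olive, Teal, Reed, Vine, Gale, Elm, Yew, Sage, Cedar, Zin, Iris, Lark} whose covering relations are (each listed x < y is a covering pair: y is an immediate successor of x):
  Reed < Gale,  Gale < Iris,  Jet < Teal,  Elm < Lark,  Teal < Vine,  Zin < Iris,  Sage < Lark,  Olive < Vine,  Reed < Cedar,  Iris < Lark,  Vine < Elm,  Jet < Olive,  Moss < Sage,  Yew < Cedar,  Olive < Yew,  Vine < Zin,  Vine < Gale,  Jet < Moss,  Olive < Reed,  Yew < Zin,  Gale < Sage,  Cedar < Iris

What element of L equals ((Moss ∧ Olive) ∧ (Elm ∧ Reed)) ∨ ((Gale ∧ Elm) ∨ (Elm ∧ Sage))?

Moss ∧ Olive = Jet
Elm ∧ Reed = Olive
Jet ∧ Olive = Jet
Gale ∧ Elm = Vine
Elm ∧ Sage = Vine
Vine ∨ Vine = Vine
Jet ∨ Vine = Vine

Vine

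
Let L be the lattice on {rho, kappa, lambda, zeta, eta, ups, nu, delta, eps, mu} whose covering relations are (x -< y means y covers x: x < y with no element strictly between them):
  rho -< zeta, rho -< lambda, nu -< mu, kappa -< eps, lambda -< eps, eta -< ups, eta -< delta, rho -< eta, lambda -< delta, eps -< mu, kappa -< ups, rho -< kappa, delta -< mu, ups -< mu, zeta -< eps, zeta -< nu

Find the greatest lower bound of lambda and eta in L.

rho

Common lower bounds of {lambda, eta}: rho.
The greatest among these is rho.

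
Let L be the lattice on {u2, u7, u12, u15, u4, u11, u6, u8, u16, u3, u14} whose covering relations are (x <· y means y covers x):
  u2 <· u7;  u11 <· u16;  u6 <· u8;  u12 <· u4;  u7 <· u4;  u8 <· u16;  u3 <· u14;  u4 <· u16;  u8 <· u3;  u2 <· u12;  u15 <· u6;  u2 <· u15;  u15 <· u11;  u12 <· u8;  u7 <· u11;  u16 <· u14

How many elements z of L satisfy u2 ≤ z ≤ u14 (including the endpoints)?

The interval [u2, u14] = {u11, u12, u14, u15, u16, u2, u3, u4, u6, u7, u8}, which has 11 elements.

11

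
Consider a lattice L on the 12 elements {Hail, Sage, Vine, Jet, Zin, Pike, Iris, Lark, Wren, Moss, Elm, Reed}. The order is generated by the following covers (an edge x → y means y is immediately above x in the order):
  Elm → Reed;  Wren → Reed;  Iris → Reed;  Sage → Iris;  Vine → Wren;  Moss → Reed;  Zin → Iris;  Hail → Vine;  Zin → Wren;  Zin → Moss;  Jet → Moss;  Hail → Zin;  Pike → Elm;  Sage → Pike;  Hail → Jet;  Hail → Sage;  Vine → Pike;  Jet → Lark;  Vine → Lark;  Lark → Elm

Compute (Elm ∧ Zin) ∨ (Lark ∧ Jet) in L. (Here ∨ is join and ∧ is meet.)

Elm ∧ Zin = Hail
Lark ∧ Jet = Jet
Hail ∨ Jet = Jet

Jet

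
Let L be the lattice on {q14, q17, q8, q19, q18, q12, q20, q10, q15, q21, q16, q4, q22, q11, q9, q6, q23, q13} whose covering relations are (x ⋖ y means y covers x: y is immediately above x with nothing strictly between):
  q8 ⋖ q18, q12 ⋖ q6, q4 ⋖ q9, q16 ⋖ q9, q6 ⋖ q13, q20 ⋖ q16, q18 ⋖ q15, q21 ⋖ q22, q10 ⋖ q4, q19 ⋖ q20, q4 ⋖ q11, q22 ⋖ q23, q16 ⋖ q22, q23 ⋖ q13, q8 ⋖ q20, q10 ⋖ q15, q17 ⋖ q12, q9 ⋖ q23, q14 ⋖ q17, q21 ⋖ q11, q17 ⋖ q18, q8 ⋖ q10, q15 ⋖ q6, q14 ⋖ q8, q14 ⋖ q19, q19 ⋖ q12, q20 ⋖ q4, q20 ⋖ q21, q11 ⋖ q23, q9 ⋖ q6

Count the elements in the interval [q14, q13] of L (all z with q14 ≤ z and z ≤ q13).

The interval [q14, q13] = {q10, q11, q12, q13, q14, q15, q16, q17, q18, q19, q20, q21, q22, q23, q4, q6, q8, q9}, which has 18 elements.

18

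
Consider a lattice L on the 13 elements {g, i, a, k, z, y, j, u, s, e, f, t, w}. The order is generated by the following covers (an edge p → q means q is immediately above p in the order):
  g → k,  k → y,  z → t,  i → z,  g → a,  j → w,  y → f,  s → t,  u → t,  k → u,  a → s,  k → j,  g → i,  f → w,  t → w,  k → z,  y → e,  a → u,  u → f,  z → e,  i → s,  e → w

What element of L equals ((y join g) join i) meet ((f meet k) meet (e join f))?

y ∨ g = y
y ∨ i = e
f ∧ k = k
e ∨ f = w
k ∧ w = k
e ∧ k = k

k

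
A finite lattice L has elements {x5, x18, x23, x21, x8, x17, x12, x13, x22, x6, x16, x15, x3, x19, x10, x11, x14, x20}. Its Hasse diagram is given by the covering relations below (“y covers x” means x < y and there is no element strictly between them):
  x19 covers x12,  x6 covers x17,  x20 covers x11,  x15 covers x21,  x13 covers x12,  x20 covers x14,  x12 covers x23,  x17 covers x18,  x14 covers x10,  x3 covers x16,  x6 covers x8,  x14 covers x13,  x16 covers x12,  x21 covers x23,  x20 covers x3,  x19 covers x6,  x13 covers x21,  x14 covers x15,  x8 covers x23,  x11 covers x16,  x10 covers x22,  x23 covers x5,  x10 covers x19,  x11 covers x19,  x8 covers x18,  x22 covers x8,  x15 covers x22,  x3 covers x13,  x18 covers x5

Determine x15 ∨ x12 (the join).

x14

Common upper bounds of {x15, x12}: x14, x20.
The least among these is x14.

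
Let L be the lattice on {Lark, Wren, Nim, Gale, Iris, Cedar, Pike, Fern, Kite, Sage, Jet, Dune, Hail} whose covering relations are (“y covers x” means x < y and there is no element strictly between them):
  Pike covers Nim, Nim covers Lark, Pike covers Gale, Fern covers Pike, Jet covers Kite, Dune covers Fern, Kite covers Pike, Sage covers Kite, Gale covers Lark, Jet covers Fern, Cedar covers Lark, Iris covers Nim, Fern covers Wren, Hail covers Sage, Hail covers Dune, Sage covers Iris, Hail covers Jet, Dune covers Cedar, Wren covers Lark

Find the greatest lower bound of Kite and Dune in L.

Common lower bounds of {Kite, Dune}: Gale, Lark, Nim, Pike.
The greatest among these is Pike.

Pike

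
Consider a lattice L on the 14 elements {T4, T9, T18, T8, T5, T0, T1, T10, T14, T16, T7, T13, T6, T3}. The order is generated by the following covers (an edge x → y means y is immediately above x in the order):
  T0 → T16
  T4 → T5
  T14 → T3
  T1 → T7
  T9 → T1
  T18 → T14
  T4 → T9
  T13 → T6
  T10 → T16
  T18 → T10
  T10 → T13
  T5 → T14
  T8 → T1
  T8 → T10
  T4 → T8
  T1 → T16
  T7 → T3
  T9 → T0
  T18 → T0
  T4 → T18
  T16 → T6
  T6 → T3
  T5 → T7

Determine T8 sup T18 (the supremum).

T10

Common upper bounds of {T8, T18}: T10, T13, T16, T3, T6.
The least among these is T10.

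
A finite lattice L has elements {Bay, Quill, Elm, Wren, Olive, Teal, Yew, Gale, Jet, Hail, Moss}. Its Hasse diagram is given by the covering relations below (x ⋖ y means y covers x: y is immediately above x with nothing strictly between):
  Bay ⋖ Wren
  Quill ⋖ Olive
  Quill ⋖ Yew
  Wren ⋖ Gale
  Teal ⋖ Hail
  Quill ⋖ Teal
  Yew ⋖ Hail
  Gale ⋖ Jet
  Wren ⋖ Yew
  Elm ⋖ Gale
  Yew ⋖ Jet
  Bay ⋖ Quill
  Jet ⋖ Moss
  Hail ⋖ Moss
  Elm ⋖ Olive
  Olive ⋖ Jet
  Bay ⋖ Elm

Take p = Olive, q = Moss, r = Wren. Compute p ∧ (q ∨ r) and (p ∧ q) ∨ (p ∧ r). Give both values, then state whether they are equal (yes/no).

q ∨ r = Moss, so p ∧ (q ∨ r) = Olive ∧ Moss = Olive.
p ∧ q = Olive and p ∧ r = Bay, so (p ∧ q) ∨ (p ∧ r) = Olive ∨ Bay = Olive.
Equal: yes.

Olive; Olive; yes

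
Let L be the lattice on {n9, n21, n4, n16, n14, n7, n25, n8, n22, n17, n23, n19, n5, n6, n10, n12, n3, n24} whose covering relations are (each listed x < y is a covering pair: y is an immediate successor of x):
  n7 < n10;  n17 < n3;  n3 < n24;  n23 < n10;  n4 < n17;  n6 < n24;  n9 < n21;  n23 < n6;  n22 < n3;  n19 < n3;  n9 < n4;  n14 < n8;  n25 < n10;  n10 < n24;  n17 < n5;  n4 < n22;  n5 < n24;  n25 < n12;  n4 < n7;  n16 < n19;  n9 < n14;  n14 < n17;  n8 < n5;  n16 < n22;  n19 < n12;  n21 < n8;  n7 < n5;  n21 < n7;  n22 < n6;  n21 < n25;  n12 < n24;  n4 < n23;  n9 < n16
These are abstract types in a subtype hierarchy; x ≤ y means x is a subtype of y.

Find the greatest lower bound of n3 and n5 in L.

Common lower bounds of {n3, n5}: n14, n17, n4, n9.
The greatest among these is n17.

n17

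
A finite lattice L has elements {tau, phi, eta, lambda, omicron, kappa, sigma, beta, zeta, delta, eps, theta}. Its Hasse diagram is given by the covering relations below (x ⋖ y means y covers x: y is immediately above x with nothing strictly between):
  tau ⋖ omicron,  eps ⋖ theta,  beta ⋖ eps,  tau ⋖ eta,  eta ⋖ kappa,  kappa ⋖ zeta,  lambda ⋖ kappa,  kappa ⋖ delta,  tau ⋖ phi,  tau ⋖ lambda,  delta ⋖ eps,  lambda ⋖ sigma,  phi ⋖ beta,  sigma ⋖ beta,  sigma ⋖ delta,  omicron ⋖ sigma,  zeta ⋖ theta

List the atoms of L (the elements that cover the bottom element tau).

eta, lambda, omicron, phi

The atoms are exactly the elements that cover tau: eta, lambda, omicron, phi.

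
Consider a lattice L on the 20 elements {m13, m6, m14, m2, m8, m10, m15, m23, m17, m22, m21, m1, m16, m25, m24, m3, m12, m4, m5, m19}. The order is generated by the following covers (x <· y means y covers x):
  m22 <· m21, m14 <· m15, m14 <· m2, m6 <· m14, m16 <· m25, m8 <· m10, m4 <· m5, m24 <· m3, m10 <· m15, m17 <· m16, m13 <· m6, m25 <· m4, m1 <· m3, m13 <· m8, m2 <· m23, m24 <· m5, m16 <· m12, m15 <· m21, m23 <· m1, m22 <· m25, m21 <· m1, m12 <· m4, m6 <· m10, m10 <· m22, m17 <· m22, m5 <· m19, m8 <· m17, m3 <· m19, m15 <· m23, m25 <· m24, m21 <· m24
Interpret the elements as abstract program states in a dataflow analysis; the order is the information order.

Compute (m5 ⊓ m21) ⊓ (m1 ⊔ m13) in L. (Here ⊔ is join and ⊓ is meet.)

m21

m5 ∧ m21 = m21
m1 ∨ m13 = m1
m21 ∧ m1 = m21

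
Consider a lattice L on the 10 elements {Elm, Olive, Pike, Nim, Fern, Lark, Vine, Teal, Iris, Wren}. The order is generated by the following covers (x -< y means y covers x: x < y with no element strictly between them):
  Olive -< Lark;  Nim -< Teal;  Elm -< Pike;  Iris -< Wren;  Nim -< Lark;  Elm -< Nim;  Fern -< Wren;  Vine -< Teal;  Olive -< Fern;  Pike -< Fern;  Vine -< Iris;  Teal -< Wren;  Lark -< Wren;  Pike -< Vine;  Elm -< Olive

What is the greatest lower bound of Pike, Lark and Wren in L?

Elm

Common lower bounds of {Pike, Lark, Wren}: Elm.
The greatest among these is Elm.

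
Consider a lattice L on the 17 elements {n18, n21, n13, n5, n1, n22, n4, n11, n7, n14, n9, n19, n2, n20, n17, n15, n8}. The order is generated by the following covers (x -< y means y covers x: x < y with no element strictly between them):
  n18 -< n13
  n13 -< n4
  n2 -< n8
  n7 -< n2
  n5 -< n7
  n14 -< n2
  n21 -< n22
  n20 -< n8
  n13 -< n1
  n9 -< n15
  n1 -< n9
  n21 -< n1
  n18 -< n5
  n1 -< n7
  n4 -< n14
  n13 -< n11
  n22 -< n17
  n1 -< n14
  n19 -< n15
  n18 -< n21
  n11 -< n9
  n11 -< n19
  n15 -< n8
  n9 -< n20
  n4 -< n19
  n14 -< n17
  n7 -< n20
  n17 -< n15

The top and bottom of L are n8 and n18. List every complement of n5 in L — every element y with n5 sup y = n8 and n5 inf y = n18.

Need y with n5 ∨ y = n8 and n5 ∧ y = n18.
Checking each element gives: n15, n17, n19, n22.

n15, n17, n19, n22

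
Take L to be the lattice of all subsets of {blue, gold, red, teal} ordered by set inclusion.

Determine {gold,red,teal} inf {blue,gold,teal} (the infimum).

Under ⊆, meet is intersection: {gold,red,teal} ∩ {blue,gold,teal} = {gold,teal}.

{gold,teal}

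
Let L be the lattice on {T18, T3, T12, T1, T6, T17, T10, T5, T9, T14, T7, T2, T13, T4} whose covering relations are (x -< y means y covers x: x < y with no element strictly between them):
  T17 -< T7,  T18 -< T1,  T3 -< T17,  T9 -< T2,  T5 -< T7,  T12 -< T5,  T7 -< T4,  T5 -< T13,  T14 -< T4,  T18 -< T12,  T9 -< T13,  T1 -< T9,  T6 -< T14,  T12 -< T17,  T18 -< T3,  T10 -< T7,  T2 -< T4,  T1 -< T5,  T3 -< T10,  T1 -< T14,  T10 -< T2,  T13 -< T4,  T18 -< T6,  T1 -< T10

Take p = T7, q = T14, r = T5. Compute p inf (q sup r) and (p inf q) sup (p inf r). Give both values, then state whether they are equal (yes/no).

T7; T5; no

q sup r = T4, so p inf (q sup r) = T7 inf T4 = T7.
p inf q = T1 and p inf r = T5, so (p inf q) sup (p inf r) = T1 sup T5 = T5.
Equal: no.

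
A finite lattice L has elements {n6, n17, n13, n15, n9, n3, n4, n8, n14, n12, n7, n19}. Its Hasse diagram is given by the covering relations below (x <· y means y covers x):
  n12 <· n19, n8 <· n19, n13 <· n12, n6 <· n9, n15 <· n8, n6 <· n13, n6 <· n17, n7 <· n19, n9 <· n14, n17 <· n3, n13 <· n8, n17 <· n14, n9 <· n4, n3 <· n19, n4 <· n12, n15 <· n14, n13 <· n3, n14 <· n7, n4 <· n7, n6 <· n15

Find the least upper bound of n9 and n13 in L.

Common upper bounds of {n9, n13}: n12, n19.
The least among these is n12.

n12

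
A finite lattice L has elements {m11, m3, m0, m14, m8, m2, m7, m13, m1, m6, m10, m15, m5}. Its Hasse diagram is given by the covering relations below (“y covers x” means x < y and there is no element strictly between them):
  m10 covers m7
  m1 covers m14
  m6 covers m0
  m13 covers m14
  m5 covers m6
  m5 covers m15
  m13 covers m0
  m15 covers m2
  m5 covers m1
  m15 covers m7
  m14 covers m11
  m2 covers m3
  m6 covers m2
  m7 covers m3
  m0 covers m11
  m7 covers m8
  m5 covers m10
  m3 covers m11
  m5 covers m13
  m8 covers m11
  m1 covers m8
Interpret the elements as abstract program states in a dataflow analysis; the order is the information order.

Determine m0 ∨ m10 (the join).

Common upper bounds of {m0, m10}: m5.
The least among these is m5.

m5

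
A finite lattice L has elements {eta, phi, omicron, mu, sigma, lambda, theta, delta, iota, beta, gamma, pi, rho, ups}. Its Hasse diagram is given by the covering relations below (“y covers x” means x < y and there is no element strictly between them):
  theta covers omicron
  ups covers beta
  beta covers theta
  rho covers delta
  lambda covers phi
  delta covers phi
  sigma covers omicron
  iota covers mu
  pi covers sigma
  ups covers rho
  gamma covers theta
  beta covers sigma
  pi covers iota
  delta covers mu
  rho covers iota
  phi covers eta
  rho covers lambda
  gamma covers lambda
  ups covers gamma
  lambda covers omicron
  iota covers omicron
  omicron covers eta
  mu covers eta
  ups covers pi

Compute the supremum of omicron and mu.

Common upper bounds of {omicron, mu}: iota, pi, rho, ups.
The least among these is iota.

iota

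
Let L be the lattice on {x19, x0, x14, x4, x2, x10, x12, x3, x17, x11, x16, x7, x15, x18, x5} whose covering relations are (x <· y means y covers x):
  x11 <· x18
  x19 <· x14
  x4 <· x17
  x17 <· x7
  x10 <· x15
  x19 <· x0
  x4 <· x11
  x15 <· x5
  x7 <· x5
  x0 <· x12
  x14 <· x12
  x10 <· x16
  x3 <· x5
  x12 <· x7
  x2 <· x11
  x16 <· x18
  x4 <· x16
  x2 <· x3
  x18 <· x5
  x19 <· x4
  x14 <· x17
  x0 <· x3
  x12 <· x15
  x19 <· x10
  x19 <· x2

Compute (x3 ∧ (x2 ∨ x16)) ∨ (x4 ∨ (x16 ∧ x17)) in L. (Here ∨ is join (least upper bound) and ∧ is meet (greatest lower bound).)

x2 ∨ x16 = x18
x3 ∧ x18 = x2
x16 ∧ x17 = x4
x4 ∨ x4 = x4
x2 ∨ x4 = x11

x11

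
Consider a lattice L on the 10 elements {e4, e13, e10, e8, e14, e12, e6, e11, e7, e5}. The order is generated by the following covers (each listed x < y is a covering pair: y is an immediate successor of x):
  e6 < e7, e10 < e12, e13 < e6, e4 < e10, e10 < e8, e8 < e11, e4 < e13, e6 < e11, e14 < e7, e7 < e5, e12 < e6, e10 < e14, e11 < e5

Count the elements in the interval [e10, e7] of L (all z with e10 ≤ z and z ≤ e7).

The interval [e10, e7] = {e10, e12, e14, e6, e7}, which has 5 elements.

5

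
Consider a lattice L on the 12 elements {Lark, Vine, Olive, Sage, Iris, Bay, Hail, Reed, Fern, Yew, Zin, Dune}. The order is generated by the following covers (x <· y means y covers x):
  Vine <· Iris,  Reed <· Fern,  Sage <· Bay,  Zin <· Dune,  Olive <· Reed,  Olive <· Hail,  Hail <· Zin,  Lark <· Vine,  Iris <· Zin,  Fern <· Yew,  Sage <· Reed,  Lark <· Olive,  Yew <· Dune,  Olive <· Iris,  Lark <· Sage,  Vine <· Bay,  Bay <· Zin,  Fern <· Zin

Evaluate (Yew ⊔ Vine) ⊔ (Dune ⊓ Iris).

Yew ∨ Vine = Dune
Dune ∧ Iris = Iris
Dune ∨ Iris = Dune

Dune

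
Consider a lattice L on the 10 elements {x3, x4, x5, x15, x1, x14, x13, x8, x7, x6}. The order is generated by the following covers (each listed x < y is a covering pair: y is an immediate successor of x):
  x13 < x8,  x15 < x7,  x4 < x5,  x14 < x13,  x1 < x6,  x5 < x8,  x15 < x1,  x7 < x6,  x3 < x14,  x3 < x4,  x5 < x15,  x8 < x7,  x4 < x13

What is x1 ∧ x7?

Common lower bounds of {x1, x7}: x15, x3, x4, x5.
The greatest among these is x15.

x15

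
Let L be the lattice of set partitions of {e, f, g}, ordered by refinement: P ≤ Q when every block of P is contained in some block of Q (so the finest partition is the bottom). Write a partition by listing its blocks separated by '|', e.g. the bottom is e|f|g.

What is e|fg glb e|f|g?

e|f|g

The meet (common refinement) of e|fg and e|f|g intersects blocks pairwise, giving e|f|g.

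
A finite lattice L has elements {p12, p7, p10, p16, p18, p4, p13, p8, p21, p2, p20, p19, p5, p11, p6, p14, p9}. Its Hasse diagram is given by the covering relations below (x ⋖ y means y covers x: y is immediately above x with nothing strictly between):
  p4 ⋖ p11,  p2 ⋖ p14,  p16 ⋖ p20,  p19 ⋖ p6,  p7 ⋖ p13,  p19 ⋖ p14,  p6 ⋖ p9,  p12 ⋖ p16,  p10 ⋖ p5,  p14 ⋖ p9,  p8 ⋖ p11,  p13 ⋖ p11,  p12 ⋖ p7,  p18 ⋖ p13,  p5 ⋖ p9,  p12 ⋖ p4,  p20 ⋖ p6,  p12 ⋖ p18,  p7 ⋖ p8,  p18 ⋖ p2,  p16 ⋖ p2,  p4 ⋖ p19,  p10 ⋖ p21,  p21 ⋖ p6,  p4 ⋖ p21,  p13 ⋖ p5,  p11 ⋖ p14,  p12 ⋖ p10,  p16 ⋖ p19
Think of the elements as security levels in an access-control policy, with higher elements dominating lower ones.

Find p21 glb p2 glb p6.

Common lower bounds of {p21, p2, p6}: p12.
The greatest among these is p12.

p12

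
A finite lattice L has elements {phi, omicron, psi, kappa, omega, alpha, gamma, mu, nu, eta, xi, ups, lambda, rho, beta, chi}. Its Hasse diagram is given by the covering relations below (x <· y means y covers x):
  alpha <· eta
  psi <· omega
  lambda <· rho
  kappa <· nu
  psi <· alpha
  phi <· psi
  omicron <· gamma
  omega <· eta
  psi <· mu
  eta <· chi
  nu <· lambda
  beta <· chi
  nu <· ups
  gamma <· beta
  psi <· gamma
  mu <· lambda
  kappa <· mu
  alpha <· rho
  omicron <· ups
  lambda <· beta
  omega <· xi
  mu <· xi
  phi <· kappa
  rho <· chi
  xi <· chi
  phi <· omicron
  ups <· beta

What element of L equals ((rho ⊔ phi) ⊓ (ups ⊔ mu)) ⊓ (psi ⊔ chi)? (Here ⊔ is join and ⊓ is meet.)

lambda

rho ∨ phi = rho
ups ∨ mu = beta
rho ∧ beta = lambda
psi ∨ chi = chi
lambda ∧ chi = lambda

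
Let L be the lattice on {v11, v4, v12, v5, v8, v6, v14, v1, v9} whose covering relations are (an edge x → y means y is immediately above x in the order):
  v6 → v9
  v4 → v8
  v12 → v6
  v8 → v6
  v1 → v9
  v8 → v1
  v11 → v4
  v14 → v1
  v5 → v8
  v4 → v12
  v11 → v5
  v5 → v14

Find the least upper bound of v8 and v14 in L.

Common upper bounds of {v8, v14}: v1, v9.
The least among these is v1.

v1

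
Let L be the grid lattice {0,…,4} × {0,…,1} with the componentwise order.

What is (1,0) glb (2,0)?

(1,0)

In a product of chains, the meet is componentwise min, giving (1,0).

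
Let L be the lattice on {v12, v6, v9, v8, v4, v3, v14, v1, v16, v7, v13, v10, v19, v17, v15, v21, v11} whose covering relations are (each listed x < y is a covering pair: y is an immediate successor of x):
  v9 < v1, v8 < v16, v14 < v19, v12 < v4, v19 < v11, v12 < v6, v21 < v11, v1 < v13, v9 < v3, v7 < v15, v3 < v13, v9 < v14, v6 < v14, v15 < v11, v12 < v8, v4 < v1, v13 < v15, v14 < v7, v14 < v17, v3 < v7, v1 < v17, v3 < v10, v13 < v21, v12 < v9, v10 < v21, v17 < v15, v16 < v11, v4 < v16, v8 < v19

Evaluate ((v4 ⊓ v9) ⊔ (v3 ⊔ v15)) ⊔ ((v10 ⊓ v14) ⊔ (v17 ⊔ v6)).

v15

v4 ∧ v9 = v12
v3 ∨ v15 = v15
v12 ∨ v15 = v15
v10 ∧ v14 = v9
v17 ∨ v6 = v17
v9 ∨ v17 = v17
v15 ∨ v17 = v15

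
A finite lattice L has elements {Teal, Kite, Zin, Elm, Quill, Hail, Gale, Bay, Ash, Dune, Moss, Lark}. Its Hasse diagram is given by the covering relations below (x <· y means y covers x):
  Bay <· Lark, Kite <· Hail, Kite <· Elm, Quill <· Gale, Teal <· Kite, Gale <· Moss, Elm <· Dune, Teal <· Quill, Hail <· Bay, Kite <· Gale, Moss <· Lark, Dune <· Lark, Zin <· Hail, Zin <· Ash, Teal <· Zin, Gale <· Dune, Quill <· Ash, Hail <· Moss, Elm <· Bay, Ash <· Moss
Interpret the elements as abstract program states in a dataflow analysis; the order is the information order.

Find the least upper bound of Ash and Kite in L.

Common upper bounds of {Ash, Kite}: Lark, Moss.
The least among these is Moss.

Moss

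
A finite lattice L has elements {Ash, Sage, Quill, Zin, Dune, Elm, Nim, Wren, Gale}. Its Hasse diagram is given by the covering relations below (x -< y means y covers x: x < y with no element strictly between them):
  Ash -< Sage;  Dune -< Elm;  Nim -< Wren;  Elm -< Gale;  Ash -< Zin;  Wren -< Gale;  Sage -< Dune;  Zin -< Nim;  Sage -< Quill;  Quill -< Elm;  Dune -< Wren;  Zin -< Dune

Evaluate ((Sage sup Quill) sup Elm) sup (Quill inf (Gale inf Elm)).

Sage ∨ Quill = Quill
Quill ∨ Elm = Elm
Gale ∧ Elm = Elm
Quill ∧ Elm = Quill
Elm ∨ Quill = Elm

Elm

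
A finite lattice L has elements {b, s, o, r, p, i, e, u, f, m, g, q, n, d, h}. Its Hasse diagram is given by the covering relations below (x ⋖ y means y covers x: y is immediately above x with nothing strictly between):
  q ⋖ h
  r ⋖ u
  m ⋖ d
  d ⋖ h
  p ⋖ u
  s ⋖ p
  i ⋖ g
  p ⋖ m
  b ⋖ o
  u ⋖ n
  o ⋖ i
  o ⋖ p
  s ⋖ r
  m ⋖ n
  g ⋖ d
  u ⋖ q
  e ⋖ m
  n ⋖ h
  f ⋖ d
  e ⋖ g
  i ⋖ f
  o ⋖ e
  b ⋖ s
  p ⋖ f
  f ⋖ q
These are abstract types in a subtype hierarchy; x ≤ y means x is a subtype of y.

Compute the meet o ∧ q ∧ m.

o

Common lower bounds of {o, q, m}: b, o.
The greatest among these is o.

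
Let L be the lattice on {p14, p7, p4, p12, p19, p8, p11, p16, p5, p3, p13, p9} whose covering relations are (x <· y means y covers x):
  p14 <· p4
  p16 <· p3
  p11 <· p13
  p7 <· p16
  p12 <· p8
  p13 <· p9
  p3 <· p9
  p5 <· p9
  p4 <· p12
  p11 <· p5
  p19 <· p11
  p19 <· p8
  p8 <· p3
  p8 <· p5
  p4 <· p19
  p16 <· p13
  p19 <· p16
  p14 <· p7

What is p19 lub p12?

p8

Common upper bounds of {p19, p12}: p3, p5, p8, p9.
The least among these is p8.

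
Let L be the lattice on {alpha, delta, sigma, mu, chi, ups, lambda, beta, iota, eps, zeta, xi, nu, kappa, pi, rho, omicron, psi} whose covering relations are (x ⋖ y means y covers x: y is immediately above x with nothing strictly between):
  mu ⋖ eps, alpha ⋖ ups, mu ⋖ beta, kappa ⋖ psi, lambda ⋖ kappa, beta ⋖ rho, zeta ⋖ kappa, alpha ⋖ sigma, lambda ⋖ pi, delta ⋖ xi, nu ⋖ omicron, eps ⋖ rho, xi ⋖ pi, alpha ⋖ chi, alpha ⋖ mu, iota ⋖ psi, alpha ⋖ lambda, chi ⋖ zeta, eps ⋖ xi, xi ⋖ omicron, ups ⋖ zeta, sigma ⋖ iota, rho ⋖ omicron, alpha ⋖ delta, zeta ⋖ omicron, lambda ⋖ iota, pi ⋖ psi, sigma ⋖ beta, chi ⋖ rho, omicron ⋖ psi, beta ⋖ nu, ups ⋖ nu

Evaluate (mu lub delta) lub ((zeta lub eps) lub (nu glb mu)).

mu ∨ delta = xi
zeta ∨ eps = omicron
nu ∧ mu = mu
omicron ∨ mu = omicron
xi ∨ omicron = omicron

omicron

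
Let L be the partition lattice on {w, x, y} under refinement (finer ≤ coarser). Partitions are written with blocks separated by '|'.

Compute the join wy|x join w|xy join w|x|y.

The join of wy|x, w|xy, w|x|y merges any blocks that overlap across the partitions, giving wxy.

wxy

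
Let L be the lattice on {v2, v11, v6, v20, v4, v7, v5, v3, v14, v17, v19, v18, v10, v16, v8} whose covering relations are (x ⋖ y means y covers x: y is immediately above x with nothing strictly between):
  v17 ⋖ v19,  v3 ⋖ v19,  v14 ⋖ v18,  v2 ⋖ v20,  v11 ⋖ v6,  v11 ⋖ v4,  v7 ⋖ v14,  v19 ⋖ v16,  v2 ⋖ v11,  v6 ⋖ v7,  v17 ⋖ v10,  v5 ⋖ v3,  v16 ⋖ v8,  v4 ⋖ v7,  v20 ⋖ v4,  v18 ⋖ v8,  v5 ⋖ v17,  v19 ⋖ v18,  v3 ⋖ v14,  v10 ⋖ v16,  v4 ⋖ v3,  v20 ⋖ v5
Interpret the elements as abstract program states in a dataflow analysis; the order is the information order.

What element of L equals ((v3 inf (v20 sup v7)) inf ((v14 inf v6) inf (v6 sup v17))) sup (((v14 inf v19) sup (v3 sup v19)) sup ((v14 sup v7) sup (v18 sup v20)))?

v20 ∨ v7 = v7
v3 ∧ v7 = v4
v14 ∧ v6 = v6
v6 ∨ v17 = v18
v6 ∧ v18 = v6
v4 ∧ v6 = v11
v14 ∧ v19 = v3
v3 ∨ v19 = v19
v3 ∨ v19 = v19
v14 ∨ v7 = v14
v18 ∨ v20 = v18
v14 ∨ v18 = v18
v19 ∨ v18 = v18
v11 ∨ v18 = v18

v18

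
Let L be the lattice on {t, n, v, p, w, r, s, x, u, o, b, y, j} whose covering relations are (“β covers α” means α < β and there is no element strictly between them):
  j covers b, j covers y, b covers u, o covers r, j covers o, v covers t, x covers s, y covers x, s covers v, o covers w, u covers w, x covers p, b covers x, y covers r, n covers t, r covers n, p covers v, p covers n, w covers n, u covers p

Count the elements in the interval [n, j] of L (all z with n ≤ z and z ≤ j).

10

The interval [n, j] = {b, j, n, o, p, r, u, w, x, y}, which has 10 elements.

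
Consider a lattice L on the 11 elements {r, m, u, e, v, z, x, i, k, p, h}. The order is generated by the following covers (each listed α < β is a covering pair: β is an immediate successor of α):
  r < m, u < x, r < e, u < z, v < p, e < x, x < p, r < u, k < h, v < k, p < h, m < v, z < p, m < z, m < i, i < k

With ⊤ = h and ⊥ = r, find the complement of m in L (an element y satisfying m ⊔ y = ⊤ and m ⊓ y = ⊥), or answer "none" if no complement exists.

For every candidate y, either m ∨ y ≠ h or m ∧ y ≠ r; no complement exists.

none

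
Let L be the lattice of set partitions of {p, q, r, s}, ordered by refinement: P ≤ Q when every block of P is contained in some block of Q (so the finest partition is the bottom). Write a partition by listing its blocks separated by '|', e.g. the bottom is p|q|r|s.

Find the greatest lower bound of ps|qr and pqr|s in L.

p|qr|s

Common lower bounds of {ps|qr, pqr|s}: p|qr|s, p|q|r|s.
The greatest among these is p|qr|s.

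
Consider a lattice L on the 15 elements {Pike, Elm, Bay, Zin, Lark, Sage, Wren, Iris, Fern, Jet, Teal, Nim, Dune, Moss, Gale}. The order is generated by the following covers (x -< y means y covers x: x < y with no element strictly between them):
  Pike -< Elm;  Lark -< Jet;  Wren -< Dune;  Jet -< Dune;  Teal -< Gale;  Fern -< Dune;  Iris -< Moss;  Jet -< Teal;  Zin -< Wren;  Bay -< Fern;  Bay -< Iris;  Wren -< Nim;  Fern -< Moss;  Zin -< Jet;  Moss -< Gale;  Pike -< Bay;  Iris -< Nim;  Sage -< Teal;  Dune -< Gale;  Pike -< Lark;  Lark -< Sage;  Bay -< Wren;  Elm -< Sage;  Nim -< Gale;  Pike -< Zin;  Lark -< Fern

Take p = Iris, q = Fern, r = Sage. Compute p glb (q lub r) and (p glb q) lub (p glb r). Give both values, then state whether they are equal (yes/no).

Iris; Bay; no

q lub r = Gale, so p glb (q lub r) = Iris glb Gale = Iris.
p glb q = Bay and p glb r = Pike, so (p glb q) lub (p glb r) = Bay lub Pike = Bay.
Equal: no.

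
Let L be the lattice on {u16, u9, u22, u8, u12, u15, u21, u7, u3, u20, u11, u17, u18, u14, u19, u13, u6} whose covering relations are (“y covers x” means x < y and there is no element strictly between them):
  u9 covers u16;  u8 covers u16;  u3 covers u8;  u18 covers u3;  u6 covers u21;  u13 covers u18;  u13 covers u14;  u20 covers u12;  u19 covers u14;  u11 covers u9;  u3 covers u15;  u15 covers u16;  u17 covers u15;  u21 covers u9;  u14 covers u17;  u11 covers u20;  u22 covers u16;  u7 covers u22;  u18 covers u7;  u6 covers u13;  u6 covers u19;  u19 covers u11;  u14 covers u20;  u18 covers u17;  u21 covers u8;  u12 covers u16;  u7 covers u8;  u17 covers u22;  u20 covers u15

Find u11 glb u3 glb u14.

Common lower bounds of {u11, u3, u14}: u15, u16.
The greatest among these is u15.

u15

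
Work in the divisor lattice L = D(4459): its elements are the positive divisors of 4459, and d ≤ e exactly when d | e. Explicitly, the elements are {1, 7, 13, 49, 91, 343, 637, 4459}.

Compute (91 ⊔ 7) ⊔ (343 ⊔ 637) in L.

4459

91 ∨ 7 = 91
343 ∨ 637 = 4459
91 ∨ 4459 = 4459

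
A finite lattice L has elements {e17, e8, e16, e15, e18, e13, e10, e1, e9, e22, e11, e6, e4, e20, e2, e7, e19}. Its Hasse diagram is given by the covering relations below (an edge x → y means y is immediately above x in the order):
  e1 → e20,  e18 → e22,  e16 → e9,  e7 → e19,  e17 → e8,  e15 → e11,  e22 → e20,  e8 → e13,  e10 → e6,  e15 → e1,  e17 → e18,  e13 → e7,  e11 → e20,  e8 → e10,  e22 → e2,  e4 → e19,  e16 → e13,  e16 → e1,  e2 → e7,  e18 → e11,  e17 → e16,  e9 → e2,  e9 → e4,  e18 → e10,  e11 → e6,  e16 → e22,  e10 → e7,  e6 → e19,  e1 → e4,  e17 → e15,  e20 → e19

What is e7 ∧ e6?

e10

Common lower bounds of {e7, e6}: e10, e17, e18, e8.
The greatest among these is e10.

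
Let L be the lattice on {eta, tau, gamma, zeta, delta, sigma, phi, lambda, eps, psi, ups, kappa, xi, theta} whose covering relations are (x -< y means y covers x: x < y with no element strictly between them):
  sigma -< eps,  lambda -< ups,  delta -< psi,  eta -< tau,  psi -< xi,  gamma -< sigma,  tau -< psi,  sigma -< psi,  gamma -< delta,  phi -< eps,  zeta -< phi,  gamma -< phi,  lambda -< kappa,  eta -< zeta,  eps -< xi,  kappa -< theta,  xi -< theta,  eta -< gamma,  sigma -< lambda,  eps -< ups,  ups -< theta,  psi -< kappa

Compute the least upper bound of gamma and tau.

psi

Common upper bounds of {gamma, tau}: kappa, psi, theta, xi.
The least among these is psi.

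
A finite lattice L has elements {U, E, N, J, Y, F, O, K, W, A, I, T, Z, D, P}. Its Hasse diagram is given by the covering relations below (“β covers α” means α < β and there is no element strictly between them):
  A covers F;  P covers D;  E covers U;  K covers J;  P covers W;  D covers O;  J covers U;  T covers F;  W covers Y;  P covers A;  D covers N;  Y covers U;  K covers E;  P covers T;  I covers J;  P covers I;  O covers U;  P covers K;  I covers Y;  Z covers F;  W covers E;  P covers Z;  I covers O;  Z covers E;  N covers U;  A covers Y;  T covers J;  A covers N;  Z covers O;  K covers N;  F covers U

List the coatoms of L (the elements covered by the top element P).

The coatoms are exactly the elements covered by P: A, D, I, K, T, W, Z.

A, D, I, K, T, W, Z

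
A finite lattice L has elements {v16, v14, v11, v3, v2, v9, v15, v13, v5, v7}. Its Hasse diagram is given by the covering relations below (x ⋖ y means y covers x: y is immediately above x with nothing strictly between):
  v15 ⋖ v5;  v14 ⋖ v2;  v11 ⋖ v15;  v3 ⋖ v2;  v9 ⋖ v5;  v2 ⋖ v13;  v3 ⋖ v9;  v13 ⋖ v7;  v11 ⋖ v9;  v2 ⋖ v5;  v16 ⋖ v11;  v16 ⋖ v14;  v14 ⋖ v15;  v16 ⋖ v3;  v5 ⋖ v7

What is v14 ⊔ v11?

Common upper bounds of {v14, v11}: v15, v5, v7.
The least among these is v15.

v15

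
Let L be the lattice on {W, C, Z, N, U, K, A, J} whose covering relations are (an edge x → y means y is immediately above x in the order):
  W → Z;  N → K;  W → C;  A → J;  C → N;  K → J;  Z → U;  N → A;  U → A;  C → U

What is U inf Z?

Z

Common lower bounds of {U, Z}: W, Z.
The greatest among these is Z.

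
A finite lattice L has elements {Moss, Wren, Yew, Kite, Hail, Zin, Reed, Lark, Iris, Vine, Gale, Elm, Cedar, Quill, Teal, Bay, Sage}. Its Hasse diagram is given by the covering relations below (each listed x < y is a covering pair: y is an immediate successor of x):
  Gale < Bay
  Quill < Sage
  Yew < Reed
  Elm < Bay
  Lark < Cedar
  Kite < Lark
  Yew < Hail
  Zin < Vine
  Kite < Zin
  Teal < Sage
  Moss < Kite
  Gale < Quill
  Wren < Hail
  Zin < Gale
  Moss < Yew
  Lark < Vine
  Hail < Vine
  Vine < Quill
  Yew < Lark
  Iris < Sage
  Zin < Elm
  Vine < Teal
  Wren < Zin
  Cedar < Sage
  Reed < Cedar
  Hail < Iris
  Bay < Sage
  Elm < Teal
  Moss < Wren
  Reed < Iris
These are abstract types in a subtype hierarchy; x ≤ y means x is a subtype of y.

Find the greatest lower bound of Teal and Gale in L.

Zin

Common lower bounds of {Teal, Gale}: Kite, Moss, Wren, Zin.
The greatest among these is Zin.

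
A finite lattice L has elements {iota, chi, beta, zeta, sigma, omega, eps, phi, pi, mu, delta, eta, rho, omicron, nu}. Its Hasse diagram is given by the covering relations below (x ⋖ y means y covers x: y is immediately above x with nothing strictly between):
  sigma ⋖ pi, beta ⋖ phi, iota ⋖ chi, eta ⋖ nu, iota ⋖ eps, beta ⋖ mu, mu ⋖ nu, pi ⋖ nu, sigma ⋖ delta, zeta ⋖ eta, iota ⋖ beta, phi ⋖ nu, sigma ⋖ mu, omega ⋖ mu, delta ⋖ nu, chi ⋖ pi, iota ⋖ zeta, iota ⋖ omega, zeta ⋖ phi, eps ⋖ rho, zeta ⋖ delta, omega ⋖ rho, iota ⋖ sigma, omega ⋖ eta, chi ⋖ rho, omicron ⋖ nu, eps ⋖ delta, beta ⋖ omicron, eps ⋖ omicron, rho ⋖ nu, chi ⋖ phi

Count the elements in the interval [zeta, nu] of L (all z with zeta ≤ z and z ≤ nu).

The interval [zeta, nu] = {delta, eta, nu, phi, zeta}, which has 5 elements.

5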